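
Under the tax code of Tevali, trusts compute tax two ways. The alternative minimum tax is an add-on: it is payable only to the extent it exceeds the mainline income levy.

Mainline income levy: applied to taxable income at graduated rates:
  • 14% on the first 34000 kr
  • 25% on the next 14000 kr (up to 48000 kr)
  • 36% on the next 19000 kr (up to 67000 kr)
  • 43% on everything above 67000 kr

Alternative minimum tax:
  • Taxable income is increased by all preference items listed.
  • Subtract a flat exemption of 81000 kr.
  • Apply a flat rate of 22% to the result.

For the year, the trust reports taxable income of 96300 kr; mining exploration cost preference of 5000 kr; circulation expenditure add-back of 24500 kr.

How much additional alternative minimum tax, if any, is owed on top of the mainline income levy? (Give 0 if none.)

0 kr

Alternative minimum tax:
  Adjusted income: 96300 kr + 5000 kr + 24500 kr = 125800 kr
  Less exemption 81000 kr → base 44800 kr
  44800 kr × 22% = 9856 kr

Mainline income levy:
  34000 kr × 14% = 4760 kr
  14000 kr × 25% = 3500 kr
  19000 kr × 36% = 6840 kr
  29300 kr × 43% = 12599 kr
  → 27699 kr

9856 kr ≤ 27699 kr, so no add-on is due.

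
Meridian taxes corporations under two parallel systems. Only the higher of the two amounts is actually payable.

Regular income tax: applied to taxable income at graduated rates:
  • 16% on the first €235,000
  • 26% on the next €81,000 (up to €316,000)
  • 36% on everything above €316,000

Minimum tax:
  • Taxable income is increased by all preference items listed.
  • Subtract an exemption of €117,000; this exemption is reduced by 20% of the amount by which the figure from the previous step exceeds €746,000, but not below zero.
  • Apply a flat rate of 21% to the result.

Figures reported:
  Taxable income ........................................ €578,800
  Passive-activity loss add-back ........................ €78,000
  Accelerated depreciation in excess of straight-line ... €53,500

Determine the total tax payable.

€153,268

Regular income tax:
  €235,000 × 16% = €37,600
  €81,000 × 26% = €21,060
  €262,800 × 36% = €94,608
  → €153,268

Minimum tax:
  Adjusted income: €578,800 + €78,000 + €53,500 = €710,300
  Exemption: €710,300 ≤ €746,000, so full €117,000 applies
  Base: €710,300 − €117,000 = €593,300
  €593,300 × 21% = €124,593

€153,268 > €124,593, so the regular income tax governs.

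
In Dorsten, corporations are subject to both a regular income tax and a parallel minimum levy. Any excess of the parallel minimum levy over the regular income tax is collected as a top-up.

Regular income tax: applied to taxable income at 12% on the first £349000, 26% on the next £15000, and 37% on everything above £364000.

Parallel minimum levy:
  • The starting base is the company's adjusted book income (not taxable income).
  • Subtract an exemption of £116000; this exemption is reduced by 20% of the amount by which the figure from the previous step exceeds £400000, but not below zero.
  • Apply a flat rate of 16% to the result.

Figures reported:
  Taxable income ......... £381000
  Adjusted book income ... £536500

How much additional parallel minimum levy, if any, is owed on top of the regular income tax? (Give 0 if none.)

£19578

Regular income tax:
  £349000 × 12% = £41880
  £15000 × 26% = £3900
  £17000 × 37% = £6290
  → £52070

Parallel minimum levy:
  Base (adjusted book income): £536500
  Exemption: £116000 − 20% × (£536500 − £400000) = £116000 − £27300 = £88700
  Base: £536500 − £88700 = £447800
  £447800 × 16% = £71648

Excess of parallel minimum levy over regular income tax: £71648 − £52070 = £19578.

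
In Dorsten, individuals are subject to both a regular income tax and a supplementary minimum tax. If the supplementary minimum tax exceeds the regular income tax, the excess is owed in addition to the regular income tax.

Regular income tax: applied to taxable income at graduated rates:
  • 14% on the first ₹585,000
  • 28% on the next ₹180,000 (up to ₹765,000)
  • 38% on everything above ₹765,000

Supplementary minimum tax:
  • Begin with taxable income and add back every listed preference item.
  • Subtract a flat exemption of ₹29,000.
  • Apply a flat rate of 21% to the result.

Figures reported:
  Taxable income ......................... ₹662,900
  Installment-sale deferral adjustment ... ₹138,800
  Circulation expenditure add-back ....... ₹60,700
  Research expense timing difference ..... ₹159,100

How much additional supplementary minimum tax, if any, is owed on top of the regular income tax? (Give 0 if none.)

Supplementary minimum tax:
  Adjusted income: ₹662,900 + ₹138,800 + ₹60,700 + ₹159,100 = ₹1,021,500
  Less exemption ₹29,000 → base ₹992,500
  ₹992,500 × 21% = ₹208,425

Regular income tax:
  ₹585,000 × 14% = ₹81,900
  ₹77,900 × 28% = ₹21,812
  → ₹103,712

Excess of supplementary minimum tax over regular income tax: ₹208,425 − ₹103,712 = ₹104,713.

₹104,713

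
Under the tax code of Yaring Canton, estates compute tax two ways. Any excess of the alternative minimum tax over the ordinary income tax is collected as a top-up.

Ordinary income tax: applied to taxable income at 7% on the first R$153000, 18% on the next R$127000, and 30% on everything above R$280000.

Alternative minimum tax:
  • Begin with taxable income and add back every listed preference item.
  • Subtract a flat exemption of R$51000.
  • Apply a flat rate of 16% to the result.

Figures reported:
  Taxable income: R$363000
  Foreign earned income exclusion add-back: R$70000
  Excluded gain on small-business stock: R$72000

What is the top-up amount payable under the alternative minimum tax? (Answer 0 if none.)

Alternative minimum tax:
  Adjusted income: R$363000 + R$70000 + R$72000 = R$505000
  Less exemption R$51000 → base R$454000
  R$454000 × 16% = R$72640

Ordinary income tax:
  R$153000 × 7% = R$10710
  R$127000 × 18% = R$22860
  R$83000 × 30% = R$24900
  → R$58470

Excess of alternative minimum tax over ordinary income tax: R$72640 − R$58470 = R$14170.

R$14170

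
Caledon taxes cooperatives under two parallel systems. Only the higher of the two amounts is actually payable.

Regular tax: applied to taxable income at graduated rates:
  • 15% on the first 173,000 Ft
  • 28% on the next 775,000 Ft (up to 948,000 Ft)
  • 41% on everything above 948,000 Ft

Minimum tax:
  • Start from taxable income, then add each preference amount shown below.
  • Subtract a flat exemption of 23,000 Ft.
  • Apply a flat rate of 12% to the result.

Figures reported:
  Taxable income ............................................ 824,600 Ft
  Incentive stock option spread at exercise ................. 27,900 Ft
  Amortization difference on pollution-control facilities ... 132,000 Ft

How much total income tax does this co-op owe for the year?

208,398 Ft

Regular tax:
  173,000 Ft × 15% = 25,950 Ft
  651,600 Ft × 28% = 182,448 Ft
  → 208,398 Ft

Minimum tax:
  Adjusted income: 824,600 Ft + 27,900 Ft + 132,000 Ft = 984,500 Ft
  Less exemption 23,000 Ft → base 961,500 Ft
  961,500 Ft × 12% = 115,380 Ft

208,398 Ft > 115,380 Ft, so the regular tax governs.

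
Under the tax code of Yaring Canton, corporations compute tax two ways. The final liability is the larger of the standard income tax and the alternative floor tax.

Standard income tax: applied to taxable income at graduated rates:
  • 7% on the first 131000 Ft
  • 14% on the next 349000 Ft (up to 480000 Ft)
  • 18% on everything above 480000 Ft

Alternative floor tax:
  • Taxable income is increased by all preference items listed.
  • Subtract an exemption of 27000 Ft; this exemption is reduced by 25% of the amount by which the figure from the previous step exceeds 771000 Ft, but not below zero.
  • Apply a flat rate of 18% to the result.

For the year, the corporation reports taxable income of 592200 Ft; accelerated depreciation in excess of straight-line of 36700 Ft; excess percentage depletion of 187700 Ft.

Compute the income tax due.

144180 Ft

Standard income tax:
  131000 Ft × 7% = 9170 Ft
  349000 Ft × 14% = 48860 Ft
  112200 Ft × 18% = 20196 Ft
  → 78226 Ft

Alternative floor tax:
  Adjusted income: 592200 Ft + 36700 Ft + 187700 Ft = 816600 Ft
  Exemption: 27000 Ft − 25% × (816600 Ft − 771000 Ft) = 27000 Ft − 11400 Ft = 15600 Ft
  Base: 816600 Ft − 15600 Ft = 801000 Ft
  801000 Ft × 18% = 144180 Ft

144180 Ft > 78226 Ft, so the alternative floor tax is the binding amount.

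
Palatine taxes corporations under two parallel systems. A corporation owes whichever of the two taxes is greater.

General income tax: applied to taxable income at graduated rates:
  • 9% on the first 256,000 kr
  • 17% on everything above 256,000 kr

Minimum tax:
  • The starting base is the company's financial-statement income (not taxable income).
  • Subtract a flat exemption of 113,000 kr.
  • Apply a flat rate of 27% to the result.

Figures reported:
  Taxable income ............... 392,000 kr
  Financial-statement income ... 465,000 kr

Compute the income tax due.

General income tax:
  256,000 kr × 9% = 23,040 kr
  136,000 kr × 17% = 23,120 kr
  → 46,160 kr

Minimum tax:
  Base (financial-statement income): 465,000 kr
  Less exemption 113,000 kr → base 352,000 kr
  352,000 kr × 27% = 95,040 kr

95,040 kr > 46,160 kr, so the minimum tax is the binding amount.

95,040 kr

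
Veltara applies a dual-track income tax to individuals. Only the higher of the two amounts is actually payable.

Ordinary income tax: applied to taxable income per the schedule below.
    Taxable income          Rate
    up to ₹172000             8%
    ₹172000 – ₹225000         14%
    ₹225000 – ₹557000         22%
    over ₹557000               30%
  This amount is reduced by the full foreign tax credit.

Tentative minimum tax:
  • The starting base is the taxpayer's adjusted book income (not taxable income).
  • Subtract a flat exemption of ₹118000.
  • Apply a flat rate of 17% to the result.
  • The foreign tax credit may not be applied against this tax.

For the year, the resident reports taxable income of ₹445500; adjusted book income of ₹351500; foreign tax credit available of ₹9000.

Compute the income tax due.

₹60690

Ordinary income tax:
  ₹172000 × 8% = ₹13760
  ₹53000 × 14% = ₹7420
  ₹220500 × 22% = ₹48510
  → ₹69690
  Less foreign tax credit ₹9000 → ₹60690

Tentative minimum tax:
  Base (adjusted book income): ₹351500
  Less exemption ₹118000 → base ₹233500
  ₹233500 × 17% = ₹39695

₹60690 > ₹39695, so the ordinary income tax governs.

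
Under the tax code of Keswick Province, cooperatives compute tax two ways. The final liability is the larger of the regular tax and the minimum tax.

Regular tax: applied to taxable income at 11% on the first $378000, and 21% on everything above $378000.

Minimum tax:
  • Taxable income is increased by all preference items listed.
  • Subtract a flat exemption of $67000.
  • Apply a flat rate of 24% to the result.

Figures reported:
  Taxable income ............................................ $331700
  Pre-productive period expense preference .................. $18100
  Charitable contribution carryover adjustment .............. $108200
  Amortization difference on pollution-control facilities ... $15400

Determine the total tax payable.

Minimum tax:
  Adjusted income: $331700 + $18100 + $108200 + $15400 = $473400
  Less exemption $67000 → base $406400
  $406400 × 24% = $97536

Regular tax:
  $331700 × 11% = $36487

$97536 > $36487, so the minimum tax is the binding amount.

$97536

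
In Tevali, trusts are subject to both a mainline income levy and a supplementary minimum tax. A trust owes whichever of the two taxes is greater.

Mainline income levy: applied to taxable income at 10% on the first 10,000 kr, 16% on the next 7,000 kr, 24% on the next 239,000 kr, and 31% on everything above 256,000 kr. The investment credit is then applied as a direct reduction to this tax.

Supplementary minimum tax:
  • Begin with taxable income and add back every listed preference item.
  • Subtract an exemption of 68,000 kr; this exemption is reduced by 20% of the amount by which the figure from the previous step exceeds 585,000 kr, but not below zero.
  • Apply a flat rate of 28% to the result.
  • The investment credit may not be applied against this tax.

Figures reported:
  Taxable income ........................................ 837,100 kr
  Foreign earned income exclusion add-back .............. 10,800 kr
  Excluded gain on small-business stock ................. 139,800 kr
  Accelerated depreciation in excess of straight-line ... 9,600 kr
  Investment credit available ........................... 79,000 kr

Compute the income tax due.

279,244 kr

Mainline income levy:
  10,000 kr × 10% = 1,000 kr
  7,000 kr × 16% = 1,120 kr
  239,000 kr × 24% = 57,360 kr
  581,100 kr × 31% = 180,141 kr
  → 239,621 kr
  Less investment credit 79,000 kr → 160,621 kr

Supplementary minimum tax:
  Adjusted income: 837,100 kr + 10,800 kr + 139,800 kr + 9,600 kr = 997,300 kr
  Exemption: 20% × (997,300 kr − 585,000 kr) = 82,460 kr ≥ 68,000 kr, so the exemption is fully phased out
  Base: 997,300 kr − 0 kr = 997,300 kr
  997,300 kr × 28% = 279,244 kr

279,244 kr > 160,621 kr, so the supplementary minimum tax is the binding amount.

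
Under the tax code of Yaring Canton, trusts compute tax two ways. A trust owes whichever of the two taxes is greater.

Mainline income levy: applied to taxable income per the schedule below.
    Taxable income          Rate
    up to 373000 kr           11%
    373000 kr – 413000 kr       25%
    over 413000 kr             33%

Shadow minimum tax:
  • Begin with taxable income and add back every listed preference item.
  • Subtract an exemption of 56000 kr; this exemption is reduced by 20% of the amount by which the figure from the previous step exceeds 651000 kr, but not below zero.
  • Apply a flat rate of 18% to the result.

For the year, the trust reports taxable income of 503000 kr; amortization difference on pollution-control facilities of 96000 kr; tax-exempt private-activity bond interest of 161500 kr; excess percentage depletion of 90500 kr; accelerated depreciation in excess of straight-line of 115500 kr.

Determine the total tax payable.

173970 kr

Shadow minimum tax:
  Adjusted income: 503000 kr + 96000 kr + 161500 kr + 90500 kr + 115500 kr = 966500 kr
  Exemption: 20% × (966500 kr − 651000 kr) = 63100 kr ≥ 56000 kr, so the exemption is fully phased out
  Base: 966500 kr − 0 kr = 966500 kr
  966500 kr × 18% = 173970 kr

Mainline income levy:
  373000 kr × 11% = 41030 kr
  40000 kr × 25% = 10000 kr
  90000 kr × 33% = 29700 kr
  → 80730 kr

173970 kr > 80730 kr, so the shadow minimum tax is the binding amount.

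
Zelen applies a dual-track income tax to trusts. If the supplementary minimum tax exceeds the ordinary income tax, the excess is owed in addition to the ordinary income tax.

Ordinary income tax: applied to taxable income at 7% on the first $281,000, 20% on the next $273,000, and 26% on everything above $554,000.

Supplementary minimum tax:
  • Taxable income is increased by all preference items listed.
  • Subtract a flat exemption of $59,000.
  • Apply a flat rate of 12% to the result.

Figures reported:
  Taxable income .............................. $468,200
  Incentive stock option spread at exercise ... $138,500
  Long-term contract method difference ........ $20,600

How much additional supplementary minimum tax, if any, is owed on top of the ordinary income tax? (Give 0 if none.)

Ordinary income tax:
  $281,000 × 7% = $19,670
  $187,200 × 20% = $37,440
  → $57,110

Supplementary minimum tax:
  Adjusted income: $468,200 + $138,500 + $20,600 = $627,300
  Less exemption $59,000 → base $568,300
  $568,300 × 12% = $68,196

Excess of supplementary minimum tax over ordinary income tax: $68,196 − $57,110 = $11,086.

$11,086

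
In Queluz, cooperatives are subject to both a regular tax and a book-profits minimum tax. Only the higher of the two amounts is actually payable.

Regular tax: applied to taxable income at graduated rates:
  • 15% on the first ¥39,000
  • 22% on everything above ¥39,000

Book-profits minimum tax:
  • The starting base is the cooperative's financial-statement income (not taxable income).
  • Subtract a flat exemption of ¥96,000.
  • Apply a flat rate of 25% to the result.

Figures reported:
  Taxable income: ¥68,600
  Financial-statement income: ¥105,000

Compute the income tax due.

¥12,362

Regular tax:
  ¥39,000 × 15% = ¥5,850
  ¥29,600 × 22% = ¥6,512
  → ¥12,362

Book-profits minimum tax:
  Base (financial-statement income): ¥105,000
  Less exemption ¥96,000 → base ¥9,000
  ¥9,000 × 25% = ¥2,250

¥12,362 > ¥2,250, so the regular tax governs.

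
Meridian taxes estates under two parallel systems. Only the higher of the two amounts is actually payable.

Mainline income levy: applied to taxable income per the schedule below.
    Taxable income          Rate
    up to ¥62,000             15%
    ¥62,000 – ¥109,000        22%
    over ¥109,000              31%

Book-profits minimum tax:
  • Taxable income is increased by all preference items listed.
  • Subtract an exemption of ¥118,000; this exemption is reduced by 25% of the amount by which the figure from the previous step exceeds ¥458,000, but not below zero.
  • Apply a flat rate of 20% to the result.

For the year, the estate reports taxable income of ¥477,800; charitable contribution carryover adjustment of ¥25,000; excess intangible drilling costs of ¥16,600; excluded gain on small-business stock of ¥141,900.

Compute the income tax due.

Book-profits minimum tax:
  Adjusted income: ¥477,800 + ¥25,000 + ¥16,600 + ¥141,900 = ¥661,300
  Exemption: ¥118,000 − 25% × (¥661,300 − ¥458,000) = ¥118,000 − ¥50,825 = ¥67,175
  Base: ¥661,300 − ¥67,175 = ¥594,125
  ¥594,125 × 20% = ¥118,825

Mainline income levy:
  ¥62,000 × 15% = ¥9,300
  ¥47,000 × 22% = ¥10,340
  ¥368,800 × 31% = ¥114,328
  → ¥133,968

¥133,968 > ¥118,825, so the mainline income levy governs.

¥133,968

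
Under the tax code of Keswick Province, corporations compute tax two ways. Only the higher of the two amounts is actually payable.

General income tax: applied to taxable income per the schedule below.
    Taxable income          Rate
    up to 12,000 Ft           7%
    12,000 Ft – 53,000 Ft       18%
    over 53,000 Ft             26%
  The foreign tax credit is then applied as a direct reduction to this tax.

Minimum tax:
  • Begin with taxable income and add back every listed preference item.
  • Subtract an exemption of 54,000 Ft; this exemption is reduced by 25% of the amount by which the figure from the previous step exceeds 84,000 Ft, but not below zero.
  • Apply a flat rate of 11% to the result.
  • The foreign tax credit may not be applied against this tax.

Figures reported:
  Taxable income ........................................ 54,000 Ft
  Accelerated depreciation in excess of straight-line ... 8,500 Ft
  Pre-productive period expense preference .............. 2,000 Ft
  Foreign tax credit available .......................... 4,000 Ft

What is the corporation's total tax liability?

4,480 Ft

Minimum tax:
  Adjusted income: 54,000 Ft + 8,500 Ft + 2,000 Ft = 64,500 Ft
  Exemption: 64,500 Ft ≤ 84,000 Ft, so full 54,000 Ft applies
  Base: 64,500 Ft − 54,000 Ft = 10,500 Ft
  10,500 Ft × 11% = 1,155 Ft

General income tax:
  12,000 Ft × 7% = 840 Ft
  41,000 Ft × 18% = 7,380 Ft
  1,000 Ft × 26% = 260 Ft
  → 8,480 Ft
  Less foreign tax credit 4,000 Ft → 4,480 Ft

4,480 Ft > 1,155 Ft, so the general income tax governs.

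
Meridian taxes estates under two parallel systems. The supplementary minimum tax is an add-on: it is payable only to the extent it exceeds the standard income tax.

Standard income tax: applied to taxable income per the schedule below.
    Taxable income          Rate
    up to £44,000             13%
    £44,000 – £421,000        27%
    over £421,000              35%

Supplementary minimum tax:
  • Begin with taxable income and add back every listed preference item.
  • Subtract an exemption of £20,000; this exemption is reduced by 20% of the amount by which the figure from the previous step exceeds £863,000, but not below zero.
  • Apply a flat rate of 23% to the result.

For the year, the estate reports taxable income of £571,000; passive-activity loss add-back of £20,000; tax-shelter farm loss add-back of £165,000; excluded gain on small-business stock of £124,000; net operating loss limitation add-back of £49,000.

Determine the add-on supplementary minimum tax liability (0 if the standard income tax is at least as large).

£52,096

Standard income tax:
  £44,000 × 13% = £5,720
  £377,000 × 27% = £101,790
  £150,000 × 35% = £52,500
  → £160,010

Supplementary minimum tax:
  Adjusted income: £571,000 + £20,000 + £165,000 + £124,000 + £49,000 = £929,000
  Exemption: £20,000 − 20% × (£929,000 − £863,000) = £20,000 − £13,200 = £6,800
  Base: £929,000 − £6,800 = £922,200
  £922,200 × 23% = £212,106

Excess of supplementary minimum tax over standard income tax: £212,106 − £160,010 = £52,096.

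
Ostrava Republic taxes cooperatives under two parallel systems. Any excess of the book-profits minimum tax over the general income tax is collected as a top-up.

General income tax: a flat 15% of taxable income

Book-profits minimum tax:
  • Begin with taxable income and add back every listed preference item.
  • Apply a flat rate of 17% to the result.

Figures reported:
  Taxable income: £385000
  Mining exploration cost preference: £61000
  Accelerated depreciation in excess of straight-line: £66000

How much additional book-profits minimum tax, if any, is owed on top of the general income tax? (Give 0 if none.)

General income tax:
  £385000 × 15% = £57750

Book-profits minimum tax:
  Adjusted income: £385000 + £61000 + £66000 = £512000
  £512000 × 17% = £87040

Excess of book-profits minimum tax over general income tax: £87040 − £57750 = £29290.

£29290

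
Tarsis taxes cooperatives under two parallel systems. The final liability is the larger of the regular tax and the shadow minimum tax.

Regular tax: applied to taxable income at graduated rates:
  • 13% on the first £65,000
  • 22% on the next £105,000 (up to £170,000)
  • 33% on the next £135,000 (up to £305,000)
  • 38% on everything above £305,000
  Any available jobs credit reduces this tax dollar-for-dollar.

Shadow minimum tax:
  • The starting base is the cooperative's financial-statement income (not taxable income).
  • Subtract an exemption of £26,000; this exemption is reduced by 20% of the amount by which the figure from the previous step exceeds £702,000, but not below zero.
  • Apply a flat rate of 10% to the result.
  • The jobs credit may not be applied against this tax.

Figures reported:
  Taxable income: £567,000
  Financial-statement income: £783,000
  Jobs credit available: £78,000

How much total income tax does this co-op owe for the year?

Shadow minimum tax:
  Base (financial-statement income): £783,000
  Exemption: £26,000 − 20% × (£783,000 − £702,000) = £26,000 − £16,200 = £9,800
  Base: £783,000 − £9,800 = £773,200
  £773,200 × 10% = £77,320

Regular tax:
  £65,000 × 13% = £8,450
  £105,000 × 22% = £23,100
  £135,000 × 33% = £44,550
  £262,000 × 38% = £99,560
  → £175,660
  Less jobs credit £78,000 → £97,660

£97,660 > £77,320, so the regular tax governs.

£97,660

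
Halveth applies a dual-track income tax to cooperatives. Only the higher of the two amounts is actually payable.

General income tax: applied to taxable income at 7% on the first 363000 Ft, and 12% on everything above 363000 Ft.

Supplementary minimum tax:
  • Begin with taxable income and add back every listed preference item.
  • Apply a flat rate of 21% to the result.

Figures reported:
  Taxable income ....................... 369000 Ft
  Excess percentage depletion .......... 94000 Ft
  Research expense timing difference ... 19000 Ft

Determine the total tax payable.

101220 Ft

Supplementary minimum tax:
  Adjusted income: 369000 Ft + 94000 Ft + 19000 Ft = 482000 Ft
  482000 Ft × 21% = 101220 Ft

General income tax:
  363000 Ft × 7% = 25410 Ft
  6000 Ft × 12% = 720 Ft
  → 26130 Ft

101220 Ft > 26130 Ft, so the supplementary minimum tax is the binding amount.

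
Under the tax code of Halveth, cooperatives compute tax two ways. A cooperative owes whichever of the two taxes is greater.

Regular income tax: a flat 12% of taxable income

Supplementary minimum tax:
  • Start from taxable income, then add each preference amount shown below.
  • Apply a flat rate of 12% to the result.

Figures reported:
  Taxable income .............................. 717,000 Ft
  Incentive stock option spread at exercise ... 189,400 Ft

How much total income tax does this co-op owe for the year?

Supplementary minimum tax:
  Adjusted income: 717,000 Ft + 189,400 Ft = 906,400 Ft
  906,400 Ft × 12% = 108,768 Ft

Regular income tax:
  717,000 Ft × 12% = 86,040 Ft

108,768 Ft > 86,040 Ft, so the supplementary minimum tax is the binding amount.

108,768 Ft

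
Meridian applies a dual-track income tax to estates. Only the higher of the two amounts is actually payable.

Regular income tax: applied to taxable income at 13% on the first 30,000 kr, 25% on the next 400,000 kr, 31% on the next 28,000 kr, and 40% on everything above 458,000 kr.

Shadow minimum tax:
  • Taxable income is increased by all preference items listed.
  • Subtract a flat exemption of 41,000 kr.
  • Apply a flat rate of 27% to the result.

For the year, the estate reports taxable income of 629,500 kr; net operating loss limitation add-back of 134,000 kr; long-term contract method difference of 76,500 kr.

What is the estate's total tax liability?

215,730 kr

Regular income tax:
  30,000 kr × 13% = 3,900 kr
  400,000 kr × 25% = 100,000 kr
  28,000 kr × 31% = 8,680 kr
  171,500 kr × 40% = 68,600 kr
  → 181,180 kr

Shadow minimum tax:
  Adjusted income: 629,500 kr + 134,000 kr + 76,500 kr = 840,000 kr
  Less exemption 41,000 kr → base 799,000 kr
  799,000 kr × 27% = 215,730 kr

215,730 kr > 181,180 kr, so the shadow minimum tax is the binding amount.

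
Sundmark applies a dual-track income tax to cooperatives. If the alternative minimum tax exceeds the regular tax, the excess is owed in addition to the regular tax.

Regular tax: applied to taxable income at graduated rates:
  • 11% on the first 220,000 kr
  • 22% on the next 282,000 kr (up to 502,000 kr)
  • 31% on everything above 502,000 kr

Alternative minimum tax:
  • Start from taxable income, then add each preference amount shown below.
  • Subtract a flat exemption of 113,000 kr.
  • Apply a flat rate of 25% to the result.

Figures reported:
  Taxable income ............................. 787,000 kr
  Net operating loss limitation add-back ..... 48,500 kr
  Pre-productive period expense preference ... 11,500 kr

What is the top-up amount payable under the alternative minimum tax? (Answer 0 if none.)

Regular tax:
  220,000 kr × 11% = 24,200 kr
  282,000 kr × 22% = 62,040 kr
  285,000 kr × 31% = 88,350 kr
  → 174,590 kr

Alternative minimum tax:
  Adjusted income: 787,000 kr + 48,500 kr + 11,500 kr = 847,000 kr
  Less exemption 113,000 kr → base 734,000 kr
  734,000 kr × 25% = 183,500 kr

Excess of alternative minimum tax over regular tax: 183,500 kr − 174,590 kr = 8,910 kr.

8,910 kr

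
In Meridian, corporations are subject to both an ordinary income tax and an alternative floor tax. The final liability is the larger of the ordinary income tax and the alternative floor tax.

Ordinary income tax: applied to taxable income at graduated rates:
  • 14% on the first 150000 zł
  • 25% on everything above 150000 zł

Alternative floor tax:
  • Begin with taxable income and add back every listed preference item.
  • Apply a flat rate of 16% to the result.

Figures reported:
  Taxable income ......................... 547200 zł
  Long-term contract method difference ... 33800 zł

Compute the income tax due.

120300 zł

Ordinary income tax:
  150000 zł × 14% = 21000 zł
  397200 zł × 25% = 99300 zł
  → 120300 zł

Alternative floor tax:
  Adjusted income: 547200 zł + 33800 zł = 581000 zł
  581000 zł × 16% = 92960 zł

120300 zł > 92960 zł, so the ordinary income tax governs.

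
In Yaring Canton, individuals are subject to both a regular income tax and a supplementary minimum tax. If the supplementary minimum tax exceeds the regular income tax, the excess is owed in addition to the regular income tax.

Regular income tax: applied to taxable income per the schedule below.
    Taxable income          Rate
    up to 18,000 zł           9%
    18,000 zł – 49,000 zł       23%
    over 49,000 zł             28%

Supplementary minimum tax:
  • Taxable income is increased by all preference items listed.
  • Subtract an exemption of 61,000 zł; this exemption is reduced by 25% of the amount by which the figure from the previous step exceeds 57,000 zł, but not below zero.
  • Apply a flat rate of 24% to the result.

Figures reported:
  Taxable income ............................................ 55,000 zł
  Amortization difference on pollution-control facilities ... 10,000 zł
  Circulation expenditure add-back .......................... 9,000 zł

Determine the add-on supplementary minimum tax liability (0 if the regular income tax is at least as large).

0 zł

Regular income tax:
  18,000 zł × 9% = 1,620 zł
  31,000 zł × 23% = 7,130 zł
  6,000 zł × 28% = 1,680 zł
  → 10,430 zł

Supplementary minimum tax:
  Adjusted income: 55,000 zł + 10,000 zł + 9,000 zł = 74,000 zł
  Exemption: 61,000 zł − 25% × (74,000 zł − 57,000 zł) = 61,000 zł − 4,250 zł = 56,750 zł
  Base: 74,000 zł − 56,750 zł = 17,250 zł
  17,250 zł × 24% = 4,140 zł

4,140 zł ≤ 10,430 zł, so no add-on is due.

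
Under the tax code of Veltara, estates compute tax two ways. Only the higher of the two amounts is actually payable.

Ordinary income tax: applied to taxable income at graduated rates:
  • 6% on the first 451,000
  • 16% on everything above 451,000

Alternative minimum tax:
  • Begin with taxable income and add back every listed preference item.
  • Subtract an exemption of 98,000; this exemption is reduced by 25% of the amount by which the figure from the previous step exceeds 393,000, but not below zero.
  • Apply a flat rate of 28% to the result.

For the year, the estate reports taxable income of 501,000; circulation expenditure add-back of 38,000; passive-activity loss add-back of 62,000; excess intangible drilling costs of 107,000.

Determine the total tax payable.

Ordinary income tax:
  451,000 × 6% = 27,060
  50,000 × 16% = 8,000
  → 35,060

Alternative minimum tax:
  Adjusted income: 501,000 + 38,000 + 62,000 + 107,000 = 708,000
  Exemption: 98,000 − 25% × (708,000 − 393,000) = 98,000 − 78,750 = 19,250
  Base: 708,000 − 19,250 = 688,750
  688,750 × 28% = 192,850

192,850 > 35,060, so the alternative minimum tax is the binding amount.

192,850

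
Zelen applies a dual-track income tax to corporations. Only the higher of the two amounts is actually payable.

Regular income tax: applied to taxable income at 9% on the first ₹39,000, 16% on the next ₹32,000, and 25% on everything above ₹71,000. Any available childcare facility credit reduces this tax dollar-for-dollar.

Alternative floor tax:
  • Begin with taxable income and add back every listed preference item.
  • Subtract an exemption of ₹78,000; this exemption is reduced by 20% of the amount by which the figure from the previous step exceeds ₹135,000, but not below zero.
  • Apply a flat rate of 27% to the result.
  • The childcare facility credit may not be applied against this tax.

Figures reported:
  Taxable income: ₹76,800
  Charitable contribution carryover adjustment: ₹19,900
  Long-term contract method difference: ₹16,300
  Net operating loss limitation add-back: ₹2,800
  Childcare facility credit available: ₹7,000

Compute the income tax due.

₹10,206

Alternative floor tax:
  Adjusted income: ₹76,800 + ₹19,900 + ₹16,300 + ₹2,800 = ₹115,800
  Exemption: ₹115,800 ≤ ₹135,000, so full ₹78,000 applies
  Base: ₹115,800 − ₹78,000 = ₹37,800
  ₹37,800 × 27% = ₹10,206

Regular income tax:
  ₹39,000 × 9% = ₹3,510
  ₹32,000 × 16% = ₹5,120
  ₹5,800 × 25% = ₹1,450
  → ₹10,080
  Less childcare facility credit ₹7,000 → ₹3,080

₹10,206 > ₹3,080, so the alternative floor tax is the binding amount.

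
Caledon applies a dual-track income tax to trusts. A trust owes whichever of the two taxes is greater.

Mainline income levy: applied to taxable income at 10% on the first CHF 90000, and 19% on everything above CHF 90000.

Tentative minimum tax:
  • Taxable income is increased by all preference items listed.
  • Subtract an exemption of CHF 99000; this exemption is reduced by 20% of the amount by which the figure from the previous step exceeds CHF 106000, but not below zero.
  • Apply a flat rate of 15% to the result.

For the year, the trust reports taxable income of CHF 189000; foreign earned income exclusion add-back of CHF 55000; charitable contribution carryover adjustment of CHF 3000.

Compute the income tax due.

CHF 27810

Mainline income levy:
  CHF 90000 × 10% = CHF 9000
  CHF 99000 × 19% = CHF 18810
  → CHF 27810

Tentative minimum tax:
  Adjusted income: CHF 189000 + CHF 55000 + CHF 3000 = CHF 247000
  Exemption: CHF 99000 − 20% × (CHF 247000 − CHF 106000) = CHF 99000 − CHF 28200 = CHF 70800
  Base: CHF 247000 − CHF 70800 = CHF 176200
  CHF 176200 × 15% = CHF 26430

CHF 27810 > CHF 26430, so the mainline income levy governs.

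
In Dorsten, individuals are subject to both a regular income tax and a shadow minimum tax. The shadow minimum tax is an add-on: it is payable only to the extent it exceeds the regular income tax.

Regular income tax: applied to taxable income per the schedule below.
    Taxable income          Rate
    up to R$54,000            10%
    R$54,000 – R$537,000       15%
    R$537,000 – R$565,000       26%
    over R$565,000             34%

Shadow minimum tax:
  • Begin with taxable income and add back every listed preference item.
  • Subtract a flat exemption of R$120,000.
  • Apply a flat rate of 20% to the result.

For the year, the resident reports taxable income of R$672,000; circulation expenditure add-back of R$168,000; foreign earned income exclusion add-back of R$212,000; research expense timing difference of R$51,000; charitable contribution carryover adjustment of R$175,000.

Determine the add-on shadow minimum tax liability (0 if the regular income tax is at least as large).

R$110,090

Shadow minimum tax:
  Adjusted income: R$672,000 + R$168,000 + R$212,000 + R$51,000 + R$175,000 = R$1,278,000
  Less exemption R$120,000 → base R$1,158,000
  R$1,158,000 × 20% = R$231,600

Regular income tax:
  R$54,000 × 10% = R$5,400
  R$483,000 × 15% = R$72,450
  R$28,000 × 26% = R$7,280
  R$107,000 × 34% = R$36,380
  → R$121,510

Excess of shadow minimum tax over regular income tax: R$231,600 − R$121,510 = R$110,090.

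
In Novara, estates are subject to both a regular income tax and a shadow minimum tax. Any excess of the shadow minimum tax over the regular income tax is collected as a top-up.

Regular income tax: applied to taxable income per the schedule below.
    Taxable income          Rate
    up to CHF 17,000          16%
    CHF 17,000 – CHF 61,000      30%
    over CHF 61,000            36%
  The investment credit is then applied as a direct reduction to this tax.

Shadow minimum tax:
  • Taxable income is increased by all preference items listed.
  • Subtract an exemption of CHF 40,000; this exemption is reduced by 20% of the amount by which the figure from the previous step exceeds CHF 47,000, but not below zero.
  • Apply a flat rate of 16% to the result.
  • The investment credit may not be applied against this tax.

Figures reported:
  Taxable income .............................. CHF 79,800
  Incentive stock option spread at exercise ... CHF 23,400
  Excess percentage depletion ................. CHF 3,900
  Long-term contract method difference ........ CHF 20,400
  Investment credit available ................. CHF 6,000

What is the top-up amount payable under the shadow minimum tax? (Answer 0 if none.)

CHF 0

Regular income tax:
  CHF 17,000 × 16% = CHF 2,720
  CHF 44,000 × 30% = CHF 13,200
  CHF 18,800 × 36% = CHF 6,768
  → CHF 22,688
  Less investment credit CHF 6,000 → CHF 16,688

Shadow minimum tax:
  Adjusted income: CHF 79,800 + CHF 23,400 + CHF 3,900 + CHF 20,400 = CHF 127,500
  Exemption: CHF 40,000 − 20% × (CHF 127,500 − CHF 47,000) = CHF 40,000 − CHF 16,100 = CHF 23,900
  Base: CHF 127,500 − CHF 23,900 = CHF 103,600
  CHF 103,600 × 16% = CHF 16,576

CHF 16,576 ≤ CHF 16,688, so no add-on is due.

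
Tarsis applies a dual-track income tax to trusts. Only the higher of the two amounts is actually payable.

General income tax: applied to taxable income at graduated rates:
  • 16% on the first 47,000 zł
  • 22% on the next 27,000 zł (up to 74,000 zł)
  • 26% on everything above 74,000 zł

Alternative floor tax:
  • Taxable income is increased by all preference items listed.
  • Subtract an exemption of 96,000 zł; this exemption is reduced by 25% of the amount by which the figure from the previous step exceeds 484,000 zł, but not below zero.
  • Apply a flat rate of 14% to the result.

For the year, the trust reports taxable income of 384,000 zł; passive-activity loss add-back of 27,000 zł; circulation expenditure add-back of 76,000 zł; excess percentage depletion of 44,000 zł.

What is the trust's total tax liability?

94,060 zł

General income tax:
  47,000 zł × 16% = 7,520 zł
  27,000 zł × 22% = 5,940 zł
  310,000 zł × 26% = 80,600 zł
  → 94,060 zł

Alternative floor tax:
  Adjusted income: 384,000 zł + 27,000 zł + 76,000 zł + 44,000 zł = 531,000 zł
  Exemption: 96,000 zł − 25% × (531,000 zł − 484,000 zł) = 96,000 zł − 11,750 zł = 84,250 zł
  Base: 531,000 zł − 84,250 zł = 446,750 zł
  446,750 zł × 14% = 62,545 zł

94,060 zł > 62,545 zł, so the general income tax governs.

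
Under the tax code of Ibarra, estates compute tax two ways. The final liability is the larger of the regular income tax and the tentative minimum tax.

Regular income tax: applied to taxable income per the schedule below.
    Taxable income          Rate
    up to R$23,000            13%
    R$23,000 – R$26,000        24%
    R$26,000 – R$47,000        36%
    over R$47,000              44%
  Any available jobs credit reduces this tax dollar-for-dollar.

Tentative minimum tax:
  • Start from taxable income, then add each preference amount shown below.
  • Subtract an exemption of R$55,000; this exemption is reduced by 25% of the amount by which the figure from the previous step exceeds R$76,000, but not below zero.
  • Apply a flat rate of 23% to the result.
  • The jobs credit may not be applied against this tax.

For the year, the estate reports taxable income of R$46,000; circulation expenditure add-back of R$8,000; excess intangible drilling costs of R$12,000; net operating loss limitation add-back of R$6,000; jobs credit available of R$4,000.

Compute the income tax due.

R$6,910

Regular income tax:
  R$23,000 × 13% = R$2,990
  R$3,000 × 24% = R$720
  R$20,000 × 36% = R$7,200
  → R$10,910
  Less jobs credit R$4,000 → R$6,910

Tentative minimum tax:
  Adjusted income: R$46,000 + R$8,000 + R$12,000 + R$6,000 = R$72,000
  Exemption: R$72,000 ≤ R$76,000, so full R$55,000 applies
  Base: R$72,000 − R$55,000 = R$17,000
  R$17,000 × 23% = R$3,910

R$6,910 > R$3,910, so the regular income tax governs.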